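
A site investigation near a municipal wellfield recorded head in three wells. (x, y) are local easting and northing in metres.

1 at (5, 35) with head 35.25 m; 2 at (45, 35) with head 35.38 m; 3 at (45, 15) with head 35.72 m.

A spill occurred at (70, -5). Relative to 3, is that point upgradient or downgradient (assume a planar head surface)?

Taking 1 as reference: 2−1 = (40, 0, +0.13); 3−1 = (40, -20, +0.47).
Solve a·Δx + b·Δy = Δh: det = 40·(-20) − 40·0 = -800.
∂h/∂x = [(+0.13)·(-20) − (+0.47)·0] / -800 = +0.003250
∂h/∂y = [40·(+0.47) − 40·(+0.13)] / -800 = -0.01700
Head at (70, -5) = 35.25 + (+0.003250)·(65) + (-0.01700)·(-40) = 36.14 m.
That is higher than the 35.72 m at 3, so the point is upgradient.

upgradient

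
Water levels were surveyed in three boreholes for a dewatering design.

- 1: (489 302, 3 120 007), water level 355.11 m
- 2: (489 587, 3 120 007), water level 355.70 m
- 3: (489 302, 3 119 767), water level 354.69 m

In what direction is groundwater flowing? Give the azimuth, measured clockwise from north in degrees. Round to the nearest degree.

∂h/∂x = (355.70 − 355.11) / (489587 − 489302) = +0.002070
∂h/∂y = (354.69 − 355.11) / (3119767 − 3120007) = +0.001750
Flow direction (−∇h) has components (-0.002070 E, -0.001750 N).
Azimuth = atan2(E, N) = atan2(-0.002070, -0.001750) = 229.8° ≈ 230°.

230°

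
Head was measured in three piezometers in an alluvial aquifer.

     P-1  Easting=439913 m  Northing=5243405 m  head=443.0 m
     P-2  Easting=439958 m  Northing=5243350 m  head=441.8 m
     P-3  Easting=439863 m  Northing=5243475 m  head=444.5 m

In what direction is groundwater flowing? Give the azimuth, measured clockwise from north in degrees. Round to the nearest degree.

169°

Taking P-1 as reference: P-2−P-1 = (45, -55, -1.2); P-3−P-1 = (-50, 70, +1.5).
Determinant of the coordinate differences = 45·70 − (-50)·(-55) = 400.
∂h/∂x = [(-1.2)·70 − (+1.5)·(-55)] / 400 = -0.003750
∂h/∂y = [45·(+1.5) − (-50)·(-1.2)] / 400 = +0.01875
Flow direction (−∇h) has components (+0.003750 E, -0.01875 N).
Azimuth = atan2(E, N) = atan2(+0.003750, -0.01875) = 168.7° ≈ 169°.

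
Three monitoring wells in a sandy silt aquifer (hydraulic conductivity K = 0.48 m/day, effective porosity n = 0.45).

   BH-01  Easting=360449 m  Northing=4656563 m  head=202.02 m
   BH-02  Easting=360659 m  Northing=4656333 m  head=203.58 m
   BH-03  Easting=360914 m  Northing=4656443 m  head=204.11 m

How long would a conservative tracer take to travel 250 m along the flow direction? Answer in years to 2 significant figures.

130 years

Differences from BH-01: to BH-02 (Δx, Δy, Δh) = (210, -230, +1.56); to BH-03 = (465, -120, +2.09).
Solve a·Δx + b·Δy = Δh: det = 210·(-120) − 465·(-230) = 81750.
∂h/∂x = [(+1.56)·(-120) − (+2.09)·(-230)] / 81750 = +0.003590
∂h/∂y = [210·(+2.09) − 465·(+1.56)] / 81750 = -0.003505
|∇h| = √(0.003590² + -0.003505²) = 0.005017
Seepage velocity v = K·i/n = 0.48 × 0.005017 / 0.45 = 0.005351 m/day.
t = 250 / 0.005351 = 4.672e+04 days = 128 years.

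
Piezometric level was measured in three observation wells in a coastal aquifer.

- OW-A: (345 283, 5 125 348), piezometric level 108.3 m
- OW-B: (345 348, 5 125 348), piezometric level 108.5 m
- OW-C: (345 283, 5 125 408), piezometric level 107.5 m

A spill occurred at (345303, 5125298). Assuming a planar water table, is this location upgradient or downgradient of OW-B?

∂h/∂x = (108.5 − 108.3) / (345348 − 345283) = +0.003077
∂h/∂y = (107.5 − 108.3) / (5125408 − 5125348) = -0.01333
Head at (345303, 5125298) = 108.3 + (+0.003077)·(20) + (-0.01333)·(-50) = 109.03 m.
That is higher than the 108.5 m at OW-B, so the point is upgradient.

upgradient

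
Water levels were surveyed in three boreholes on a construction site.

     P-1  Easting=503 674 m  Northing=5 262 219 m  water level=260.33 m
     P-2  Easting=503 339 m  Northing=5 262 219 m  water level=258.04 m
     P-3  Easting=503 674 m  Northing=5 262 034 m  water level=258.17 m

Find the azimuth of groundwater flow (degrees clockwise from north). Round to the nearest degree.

∂h/∂x = (258.04 − 260.33) / (503339 − 503674) = +0.006836
∂h/∂y = (258.17 − 260.33) / (5262034 − 5262219) = +0.01168
Flow direction (−∇h) has components (-0.006836 E, -0.01168 N).
Azimuth = atan2(E, N) = atan2(-0.006836, -0.01168) = 210.3° ≈ 210°.

210°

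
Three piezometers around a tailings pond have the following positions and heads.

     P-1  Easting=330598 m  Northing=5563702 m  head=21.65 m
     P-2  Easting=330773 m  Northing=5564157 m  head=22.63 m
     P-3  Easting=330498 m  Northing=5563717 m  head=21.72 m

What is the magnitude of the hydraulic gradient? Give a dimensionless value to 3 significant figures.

0.00232

Differences from P-1: to P-2 (Δx, Δy, Δh) = (175, 455, +0.98); to P-3 = (-100, 15, +0.07).
Solve a·Δx + b·Δy = Δh: det = 175·15 − (-100)·455 = 48125.
∂h/∂x = [(+0.98)·15 − (+0.07)·455] / 48125 = -0.0003564
∂h/∂y = [175·(+0.07) − (-100)·(+0.98)] / 48125 = +0.002291
|∇h| = √(-0.0003564² + 0.002291²) = 0.002319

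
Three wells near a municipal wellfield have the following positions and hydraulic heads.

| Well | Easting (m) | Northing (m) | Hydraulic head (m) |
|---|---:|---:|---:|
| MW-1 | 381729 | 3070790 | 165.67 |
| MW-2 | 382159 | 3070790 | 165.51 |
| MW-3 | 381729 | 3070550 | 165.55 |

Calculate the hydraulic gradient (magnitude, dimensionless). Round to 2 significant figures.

0.00062

∂h/∂x = (165.51 − 165.67) / (382159 − 381729) = -0.0003721
∂h/∂y = (165.55 − 165.67) / (3070550 − 3070790) = +0.0005000
|∇h| = √(-0.0003721² + 0.0005000²) = 0.0006233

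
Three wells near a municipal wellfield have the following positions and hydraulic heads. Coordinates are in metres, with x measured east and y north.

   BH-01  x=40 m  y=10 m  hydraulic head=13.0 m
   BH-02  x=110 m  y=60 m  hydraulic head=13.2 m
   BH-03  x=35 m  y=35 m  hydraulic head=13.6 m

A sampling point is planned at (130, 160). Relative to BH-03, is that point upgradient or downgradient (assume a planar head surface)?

upgradient

Three-point gradient (reference BH-01): Δ to BH-02 = (70, 50, +0.2), Δ to BH-03 = (-5, 25, +0.6).
∂h/∂x = -0.01250, ∂h/∂y = +0.02150 (det = 2000).
Head at (130, 160) = 13.0 + (-0.01250)·(90) + (+0.02150)·(150) = 15.10 m.
That is higher than the 13.6 m at BH-03, so the point is upgradient.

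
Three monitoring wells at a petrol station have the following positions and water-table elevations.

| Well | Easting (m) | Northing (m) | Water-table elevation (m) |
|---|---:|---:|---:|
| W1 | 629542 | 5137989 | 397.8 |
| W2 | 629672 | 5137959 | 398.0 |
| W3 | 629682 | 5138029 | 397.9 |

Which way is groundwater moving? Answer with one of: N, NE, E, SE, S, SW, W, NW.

Taking W1 as reference: W2−W1 = (130, -30, +0.2); W3−W1 = (140, 40, +0.1).
Solve a·Δx + b·Δy = Δh: det = 130·40 − 140·(-30) = 9400.
∂h/∂x = [(+0.2)·40 − (+0.1)·(-30)] / 9400 = +0.001170
∂h/∂y = [130·(+0.1) − 140·(+0.2)] / 9400 = -0.001596
Flow = −∇h = (-0.001170 east, +0.001596 north), which points northwest.

NW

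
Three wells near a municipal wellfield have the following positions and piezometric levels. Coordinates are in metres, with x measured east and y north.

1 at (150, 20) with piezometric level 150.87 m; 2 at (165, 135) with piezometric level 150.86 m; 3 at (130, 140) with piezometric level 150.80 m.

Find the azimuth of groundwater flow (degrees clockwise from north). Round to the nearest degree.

280°

Differences from 1: to 2 (Δx, Δy, Δh) = (15, 115, -0.01); to 3 = (-20, 120, -0.07).
Determinant of the coordinate differences = 15·120 − (-20)·115 = 4100.
∂h/∂x = [(-0.01)·120 − (-0.07)·115] / 4100 = +0.001671
∂h/∂y = [15·(-0.07) − (-20)·(-0.01)] / 4100 = -0.0003049
Flow direction (−∇h) has components (-0.001671 E, +0.0003049 N).
Azimuth = atan2(E, N) = atan2(-0.001671, +0.0003049) = 280.3° ≈ 280°.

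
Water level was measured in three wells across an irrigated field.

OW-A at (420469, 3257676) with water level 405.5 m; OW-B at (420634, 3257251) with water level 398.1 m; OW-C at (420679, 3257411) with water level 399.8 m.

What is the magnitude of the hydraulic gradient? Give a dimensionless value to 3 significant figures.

Taking OW-A as reference: OW-B−OW-A = (165, -425, -7.4); OW-C−OW-A = (210, -265, -5.7).
Solve a·Δx + b·Δy = Δh: det = 165·(-265) − 210·(-425) = 45525.
∂h/∂x = [(-7.4)·(-265) − (-5.7)·(-425)] / 45525 = -0.01014
∂h/∂y = [165·(-5.7) − 210·(-7.4)] / 45525 = +0.01348
|∇h| = √(-0.01014² + 0.01348²) = 0.01687

0.0169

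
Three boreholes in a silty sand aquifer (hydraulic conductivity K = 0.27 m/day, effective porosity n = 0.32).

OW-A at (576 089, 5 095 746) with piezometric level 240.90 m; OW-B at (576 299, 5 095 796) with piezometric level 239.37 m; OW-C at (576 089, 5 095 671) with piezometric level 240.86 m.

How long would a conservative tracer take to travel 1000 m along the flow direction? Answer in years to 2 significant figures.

Taking OW-A as reference: OW-B−OW-A = (210, 50, -1.53); OW-C−OW-A = (0, -75, -0.04).
Determinant of the coordinate differences = 210·(-75) − 0·50 = -15750.
∂h/∂x = [(-1.53)·(-75) − (-0.04)·50] / -15750 = -0.007413
∂h/∂y = [210·(-0.04) − 0·(-1.53)] / -15750 = +0.0005333
|∇h| = √(-0.007413² + 0.0005333²) = 0.007432
Seepage velocity v = K·i/n = 0.27 × 0.007432 / 0.32 = 0.006271 m/day.
t = 1000 / 0.006271 = 1.595e+05 days = 437 years.

440 years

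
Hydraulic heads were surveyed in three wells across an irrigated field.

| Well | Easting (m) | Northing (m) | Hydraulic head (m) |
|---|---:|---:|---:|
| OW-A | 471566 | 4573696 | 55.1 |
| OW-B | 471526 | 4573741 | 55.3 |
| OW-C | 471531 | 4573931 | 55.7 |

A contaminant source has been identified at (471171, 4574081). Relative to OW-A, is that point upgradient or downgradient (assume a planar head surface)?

upgradient

Differences from OW-A: to OW-B (Δx, Δy, Δh) = (-40, 45, +0.2); to OW-C = (-35, 235, +0.6).
Determinant of the coordinate differences = (-40)·235 − (-35)·45 = -7825.
∂h/∂x = [(+0.2)·235 − (+0.6)·45] / -7825 = -0.002556
∂h/∂y = [(-40)·(+0.6) − (-35)·(+0.2)] / -7825 = +0.002173
Head at (471171, 4574081) = 55.1 + (-0.002556)·(-395) + (+0.002173)·(385) = 56.95 m.
That is higher than the 55.1 m at OW-A, so the point is upgradient.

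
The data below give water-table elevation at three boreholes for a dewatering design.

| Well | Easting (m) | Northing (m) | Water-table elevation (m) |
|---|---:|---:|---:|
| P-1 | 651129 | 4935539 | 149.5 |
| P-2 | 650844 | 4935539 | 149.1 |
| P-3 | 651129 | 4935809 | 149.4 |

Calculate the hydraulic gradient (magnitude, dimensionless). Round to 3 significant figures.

∂h/∂x = (149.1 − 149.5) / (650844 − 651129) = +0.001404
∂h/∂y = (149.4 − 149.5) / (4935809 − 4935539) = -0.0003704
|∇h| = √(0.001404² + -0.0003704²) = 0.001452

0.00145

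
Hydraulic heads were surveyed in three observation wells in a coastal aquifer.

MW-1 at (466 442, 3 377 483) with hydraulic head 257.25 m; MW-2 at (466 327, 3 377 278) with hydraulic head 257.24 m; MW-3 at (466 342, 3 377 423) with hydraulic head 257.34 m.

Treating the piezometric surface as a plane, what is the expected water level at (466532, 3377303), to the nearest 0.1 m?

Taking MW-1 as reference: MW-2−MW-1 = (-115, -205, -0.01); MW-3−MW-1 = (-100, -60, +0.09).
Solve a·Δx + b·Δy = Δh: det = (-115)·(-60) − (-100)·(-205) = -13600.
∂h/∂x = [(-0.01)·(-60) − (+0.09)·(-205)] / -13600 = -0.001401
∂h/∂y = [(-115)·(+0.09) − (-100)·(-0.01)] / -13600 = +0.0008346
h(466532, 3377303) = 257.25 + (-0.001401)·(90) + (+0.0008346)·(-180) = 257.25 -0.126 -0.150 = 256.974 m.

257.0 m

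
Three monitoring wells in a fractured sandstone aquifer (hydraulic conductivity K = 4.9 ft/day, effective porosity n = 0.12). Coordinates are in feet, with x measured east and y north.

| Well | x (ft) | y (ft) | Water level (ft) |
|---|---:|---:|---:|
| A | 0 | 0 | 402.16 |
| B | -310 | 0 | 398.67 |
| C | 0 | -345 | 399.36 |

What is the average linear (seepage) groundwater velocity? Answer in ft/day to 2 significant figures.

∂h/∂x = (398.67 − 402.16) / (-310 − 0) = +0.01126
∂h/∂y = (399.36 − 402.16) / (-345 − 0) = +0.008116
|∇h| = √(0.01126² + 0.008116²) = 0.01388
Seepage velocity v = K·i/n = 4.9 × 0.01388 / 0.12 = 0.5668 ft/day.

0.57 ft/day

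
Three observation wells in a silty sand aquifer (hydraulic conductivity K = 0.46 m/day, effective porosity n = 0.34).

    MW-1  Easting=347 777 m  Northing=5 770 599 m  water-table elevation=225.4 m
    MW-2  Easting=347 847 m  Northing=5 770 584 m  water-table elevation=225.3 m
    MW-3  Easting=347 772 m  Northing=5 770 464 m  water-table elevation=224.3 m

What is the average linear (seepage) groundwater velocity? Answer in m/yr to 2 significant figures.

4.0 m/yr

With h = a·x + b·y + c and MW-1 as origin, the differences give:
  70·a + (-15)·b = -0.1
  (-5)·a + (-135)·b = -1.1
Eliminate b (×(-135) and ×(-15), subtract): -9525·a = -3.00 → a = ∂h/∂x = +0.0003150
Back-substitute: b = ∂h/∂y = +0.008136.
|∇h| = √(0.0003150² + 0.008136²) = 0.008142
Seepage velocity v = K·i/n = 0.46 × 0.008142 / 0.34 = 0.01102 m/day = 4.025 m/yr.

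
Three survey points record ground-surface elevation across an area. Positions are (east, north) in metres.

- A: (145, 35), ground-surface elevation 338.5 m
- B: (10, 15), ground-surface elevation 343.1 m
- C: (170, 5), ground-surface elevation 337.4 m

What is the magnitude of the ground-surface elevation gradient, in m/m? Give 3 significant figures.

With z = a·x + b·y + c and A as origin, the differences give:
  (-135)·a + (-20)·b = +4.6
  25·a + (-30)·b = -1.1
Eliminate b (×(-30) and ×(-20), subtract): 4550·a = -160.00 → a = ∂z/∂x = -0.03516
Back-substitute: b = ∂z/∂y = +0.007363.
|∇f| = √(-0.03516² + 0.007363²) = 0.03592 m/m

0.0359 m/m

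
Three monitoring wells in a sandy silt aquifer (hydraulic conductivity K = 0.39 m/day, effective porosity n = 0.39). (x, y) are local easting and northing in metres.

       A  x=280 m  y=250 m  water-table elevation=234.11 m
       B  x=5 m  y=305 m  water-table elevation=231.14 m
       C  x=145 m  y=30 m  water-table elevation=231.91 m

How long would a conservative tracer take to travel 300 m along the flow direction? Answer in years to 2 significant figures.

70 years

With h = a·x + b·y + c and A as origin, the differences give:
  (-275)·a + 55·b = -2.97
  (-135)·a + (-220)·b = -2.20
Eliminate b (×(-220) and ×55, subtract): 67925·a = 774.400 → a = ∂h/∂x = +0.01140
Back-substitute: b = ∂h/∂y = +0.003004.
|∇h| = √(0.01140² + 0.003004²) = 0.01179
Seepage velocity v = K·i/n = 0.39 × 0.01179 / 0.39 = 0.01179 m/day.
t = 300 / 0.01179 = 2.545e+04 days = 69.7 years.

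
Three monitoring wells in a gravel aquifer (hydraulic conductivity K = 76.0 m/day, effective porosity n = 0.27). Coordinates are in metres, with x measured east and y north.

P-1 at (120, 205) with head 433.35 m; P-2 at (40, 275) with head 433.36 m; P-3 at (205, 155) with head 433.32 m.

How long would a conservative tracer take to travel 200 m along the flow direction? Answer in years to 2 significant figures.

With h = a·x + b·y + c and P-1 as origin, the differences give:
  (-80)·a + 70·b = +0.01
  85·a + (-50)·b = -0.03
Eliminate b (×(-50) and ×70, subtract): -1950·a = 1.600 → a = ∂h/∂x = -0.0008205
Back-substitute: b = ∂h/∂y = -0.0007949.
|∇h| = √(-0.0008205² + -0.0007949²) = 0.001142
Seepage velocity v = K·i/n = 76.0 × 0.001142 / 0.27 = 0.3215 m/day.
t = 200 / 0.3215 = 622.1 days = 1.7 years.

1.7 years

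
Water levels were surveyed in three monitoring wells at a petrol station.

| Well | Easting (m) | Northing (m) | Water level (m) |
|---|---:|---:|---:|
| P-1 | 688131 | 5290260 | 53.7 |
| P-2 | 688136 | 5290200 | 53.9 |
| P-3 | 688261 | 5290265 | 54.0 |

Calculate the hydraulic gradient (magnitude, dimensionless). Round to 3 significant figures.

0.00396

With h = a·x + b·y + c and P-1 as origin, the differences give:
  5·a + (-60)·b = +0.2
  130·a + 5·b = +0.3
Eliminate b (×5 and ×(-60), subtract): 7825·a = 19.00 → a = ∂h/∂x = +0.002428
Back-substitute: b = ∂h/∂y = -0.003131.
|∇h| = √(0.002428² + -0.003131²) = 0.003962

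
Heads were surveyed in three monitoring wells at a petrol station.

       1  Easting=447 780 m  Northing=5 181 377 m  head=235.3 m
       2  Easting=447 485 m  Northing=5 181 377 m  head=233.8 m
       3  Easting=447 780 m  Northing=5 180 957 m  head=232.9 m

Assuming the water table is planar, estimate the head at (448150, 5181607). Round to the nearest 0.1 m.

238.5 m

∂h/∂x = (233.8 − 235.3) / (447485 − 447780) = +0.005085
∂h/∂y = (232.9 − 235.3) / (5180957 − 5181377) = +0.005714
h(448150, 5181607) = 235.3 + (+0.005085)·(370) + (+0.005714)·(230) = 235.3 +1.881 +1.314 = 238.496 m.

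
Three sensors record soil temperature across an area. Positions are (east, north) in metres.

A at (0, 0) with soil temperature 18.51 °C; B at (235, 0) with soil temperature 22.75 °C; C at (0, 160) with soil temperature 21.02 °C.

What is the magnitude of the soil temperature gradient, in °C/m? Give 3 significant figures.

0.0239 °C/m

∂T/∂x = (22.75 − 18.51) / (235 − 0) = +0.01804
∂T/∂y = (21.02 − 18.51) / (160 − 0) = +0.01569
|∇f| = √(0.01804² + 0.01569²) = 0.02391 °C/m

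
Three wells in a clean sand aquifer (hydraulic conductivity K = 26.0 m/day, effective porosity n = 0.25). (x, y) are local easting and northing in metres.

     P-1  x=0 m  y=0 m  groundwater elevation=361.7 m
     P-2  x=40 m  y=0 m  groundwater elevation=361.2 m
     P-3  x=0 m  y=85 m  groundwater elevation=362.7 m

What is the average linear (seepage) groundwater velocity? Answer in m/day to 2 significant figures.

1.8 m/day

∂h/∂x = (361.2 − 361.7) / (40 − 0) = -0.01250
∂h/∂y = (362.7 − 361.7) / (85 − 0) = +0.01176
|∇h| = √(-0.01250² + 0.01176²) = 0.01716
Seepage velocity v = K·i/n = 26.0 × 0.01716 / 0.25 = 1.785 m/day.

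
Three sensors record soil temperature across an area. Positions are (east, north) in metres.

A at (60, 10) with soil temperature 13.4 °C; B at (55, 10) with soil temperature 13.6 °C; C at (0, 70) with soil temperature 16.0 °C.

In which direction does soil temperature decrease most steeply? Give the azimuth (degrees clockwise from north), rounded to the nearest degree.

095°

Three-point gradient (reference A): Δ to B = (-5, 0, +0.2), Δ to C = (-60, 60, +2.6).
∂T/∂x = -0.04000, ∂T/∂y = +0.003333 (det = -300).
Steepest decrease is along −∇f: components (+0.04000 E, -0.003333 N).
Azimuth = atan2(+0.04000, -0.003333) = 94.8° ≈ 095°.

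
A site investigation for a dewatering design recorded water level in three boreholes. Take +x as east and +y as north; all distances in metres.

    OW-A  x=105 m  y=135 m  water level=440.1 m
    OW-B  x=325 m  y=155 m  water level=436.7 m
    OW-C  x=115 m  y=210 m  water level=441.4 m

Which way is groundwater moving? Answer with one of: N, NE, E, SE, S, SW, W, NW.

Three-point gradient (reference OW-A): Δ to OW-B = (220, 20, -3.4), Δ to OW-C = (10, 75, +1.3).
∂h/∂x = -0.01724, ∂h/∂y = +0.01963 (det = 16300).
Flow = −∇h = (+0.01724 east, -0.01963 north), which points southeast.

SE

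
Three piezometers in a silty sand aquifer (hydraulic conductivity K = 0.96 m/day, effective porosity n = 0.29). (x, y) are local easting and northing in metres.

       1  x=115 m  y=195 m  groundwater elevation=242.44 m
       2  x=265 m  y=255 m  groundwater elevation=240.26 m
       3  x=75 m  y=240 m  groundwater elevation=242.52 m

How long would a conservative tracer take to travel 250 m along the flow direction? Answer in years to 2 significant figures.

15 years

Taking 1 as reference: 2−1 = (150, 60, -2.18); 3−1 = (-40, 45, +0.08).
Determinant of the coordinate differences = 150·45 − (-40)·60 = 9150.
∂h/∂x = [(-2.18)·45 − (+0.08)·60] / 9150 = -0.01125
∂h/∂y = [150·(+0.08) − (-40)·(-2.18)] / 9150 = -0.008219
|∇h| = √(-0.01125² + -0.008219²) = 0.01393
Seepage velocity v = K·i/n = 0.96 × 0.01393 / 0.29 = 0.04611 m/day.
t = 250 / 0.04611 = 5422 days = 14.8 years.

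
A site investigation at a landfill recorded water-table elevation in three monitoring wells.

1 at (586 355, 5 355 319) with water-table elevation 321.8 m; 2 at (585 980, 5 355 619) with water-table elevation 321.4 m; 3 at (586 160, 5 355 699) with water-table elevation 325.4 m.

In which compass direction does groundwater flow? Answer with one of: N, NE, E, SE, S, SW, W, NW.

Taking 1 as reference: 2−1 = (-375, 300, -0.4); 3−1 = (-195, 380, +3.6).
Determinant of the coordinate differences = (-375)·380 − (-195)·300 = -84000.
∂h/∂x = [(-0.4)·380 − (+3.6)·300] / -84000 = +0.01467
∂h/∂y = [(-375)·(+3.6) − (-195)·(-0.4)] / -84000 = +0.01700
Flow = −∇h = (-0.01467 east, -0.01700 north), which points southwest.

SW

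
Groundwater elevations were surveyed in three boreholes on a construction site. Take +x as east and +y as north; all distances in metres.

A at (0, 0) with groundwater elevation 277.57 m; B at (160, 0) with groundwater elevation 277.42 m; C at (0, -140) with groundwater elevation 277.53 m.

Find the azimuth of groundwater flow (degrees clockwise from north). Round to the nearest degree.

107°

∂h/∂x = (277.42 − 277.57) / (160 − 0) = -0.0009375
∂h/∂y = (277.53 − 277.57) / (-140 − 0) = +0.0002857
Flow direction (−∇h) has components (+0.0009375 E, -0.0002857 N).
Azimuth = atan2(E, N) = atan2(+0.0009375, -0.0002857) = 106.9° ≈ 107°.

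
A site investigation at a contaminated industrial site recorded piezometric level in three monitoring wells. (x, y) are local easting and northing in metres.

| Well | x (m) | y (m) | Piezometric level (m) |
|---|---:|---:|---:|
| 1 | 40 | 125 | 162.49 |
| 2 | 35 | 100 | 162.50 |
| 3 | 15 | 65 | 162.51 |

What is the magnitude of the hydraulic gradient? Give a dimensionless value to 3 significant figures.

0.000555

With h = a·x + b·y + c and 1 as origin, the differences give:
  (-5)·a + (-25)·b = +0.01
  (-25)·a + (-60)·b = +0.02
Eliminate b (×(-60) and ×(-25), subtract): -325·a = -0.100 → a = ∂h/∂x = +0.0003077
Back-substitute: b = ∂h/∂y = -0.0004615.
|∇h| = √(0.0003077² + -0.0004615²) = 0.0005547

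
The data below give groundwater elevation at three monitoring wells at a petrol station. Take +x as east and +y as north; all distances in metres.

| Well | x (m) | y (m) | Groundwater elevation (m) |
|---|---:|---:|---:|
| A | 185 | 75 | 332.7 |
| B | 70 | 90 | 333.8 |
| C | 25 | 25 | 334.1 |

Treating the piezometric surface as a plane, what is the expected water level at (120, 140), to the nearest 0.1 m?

333.4 m

Differences from A: to B (Δx, Δy, Δh) = (-115, 15, +1.1); to C = (-160, -50, +1.4).
Determinant of the coordinate differences = (-115)·(-50) − (-160)·15 = 8150.
∂h/∂x = [(+1.1)·(-50) − (+1.4)·15] / 8150 = -0.009325
∂h/∂y = [(-115)·(+1.4) − (-160)·(+1.1)] / 8150 = +0.001840
h(120, 140) = 332.7 + (-0.009325)·(-65) + (+0.001840)·(65) = 332.7 +0.606 +0.120 = 333.426 m.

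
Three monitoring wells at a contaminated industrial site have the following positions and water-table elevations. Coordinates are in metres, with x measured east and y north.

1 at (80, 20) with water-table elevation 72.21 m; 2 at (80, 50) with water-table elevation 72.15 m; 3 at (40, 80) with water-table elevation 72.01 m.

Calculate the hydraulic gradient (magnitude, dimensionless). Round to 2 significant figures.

With h = a·x + b·y + c and 1 as origin, the differences give:
  0·a + 30·b = -0.06
  (-40)·a + 60·b = -0.20
Eliminate b (×60 and ×30, subtract): 1200·a = 2.400 → a = ∂h/∂x = +0.002000
Back-substitute: b = ∂h/∂y = -0.002000.
|∇h| = √(0.002000² + -0.002000²) = 0.002828

0.0028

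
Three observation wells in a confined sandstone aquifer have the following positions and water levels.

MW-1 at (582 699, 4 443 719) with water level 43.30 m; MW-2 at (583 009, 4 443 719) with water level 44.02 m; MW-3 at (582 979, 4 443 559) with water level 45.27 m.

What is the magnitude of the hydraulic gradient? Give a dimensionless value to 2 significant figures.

0.0086

Differences from MW-1: to MW-2 (Δx, Δy, Δh) = (310, 0, +0.72); to MW-3 = (280, -160, +1.97).
Determinant of the coordinate differences = 310·(-160) − 280·0 = -49600.
∂h/∂x = [(+0.72)·(-160) − (+1.97)·0] / -49600 = +0.002323
∂h/∂y = [310·(+1.97) − 280·(+0.72)] / -49600 = -0.008248
|∇h| = √(0.002323² + -0.008248²) = 0.008569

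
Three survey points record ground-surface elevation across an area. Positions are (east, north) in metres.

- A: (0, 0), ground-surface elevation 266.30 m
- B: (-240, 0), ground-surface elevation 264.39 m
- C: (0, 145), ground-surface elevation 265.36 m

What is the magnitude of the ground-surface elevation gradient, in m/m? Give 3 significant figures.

0.0103 m/m

∂z/∂x = (264.39 − 266.30) / (-240 − 0) = +0.007958
∂z/∂y = (265.36 − 266.30) / (145 − 0) = -0.006483
|∇f| = √(0.007958² + -0.006483²) = 0.01026 m/m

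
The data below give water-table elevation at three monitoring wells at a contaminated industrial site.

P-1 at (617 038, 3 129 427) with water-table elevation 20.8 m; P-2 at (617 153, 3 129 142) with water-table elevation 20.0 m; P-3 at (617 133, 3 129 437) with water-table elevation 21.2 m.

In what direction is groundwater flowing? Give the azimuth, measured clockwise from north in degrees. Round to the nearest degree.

221°

Differences from P-1: to P-2 (Δx, Δy, Δh) = (115, -285, -0.8); to P-3 = (95, 10, +0.4).
Determinant of the coordinate differences = 115·10 − 95·(-285) = 28225.
∂h/∂x = [(-0.8)·10 − (+0.4)·(-285)] / 28225 = +0.003756
∂h/∂y = [115·(+0.4) − 95·(-0.8)] / 28225 = +0.004322
Flow direction (−∇h) has components (-0.003756 E, -0.004322 N).
Azimuth = atan2(E, N) = atan2(-0.003756, -0.004322) = 221.0° ≈ 221°.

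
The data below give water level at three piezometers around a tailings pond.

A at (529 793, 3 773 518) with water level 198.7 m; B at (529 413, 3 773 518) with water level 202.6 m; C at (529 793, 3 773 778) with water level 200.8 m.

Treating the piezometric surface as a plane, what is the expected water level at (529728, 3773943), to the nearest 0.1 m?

202.8 m

∂h/∂x = (202.6 − 198.7) / (529413 − 529793) = -0.01026
∂h/∂y = (200.8 − 198.7) / (3773778 − 3773518) = +0.008077
h(529728, 3773943) = 198.7 + (-0.01026)·(-65) + (+0.008077)·(425) = 198.7 +0.667 +3.433 = 202.800 m.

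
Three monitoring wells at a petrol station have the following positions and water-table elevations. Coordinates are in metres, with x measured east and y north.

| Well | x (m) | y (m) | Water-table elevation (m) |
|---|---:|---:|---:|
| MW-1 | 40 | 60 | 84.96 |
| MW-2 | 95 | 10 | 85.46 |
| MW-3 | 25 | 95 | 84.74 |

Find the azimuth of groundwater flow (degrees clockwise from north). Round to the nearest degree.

Taking MW-1 as reference: MW-2−MW-1 = (55, -50, +0.50); MW-3−MW-1 = (-15, 35, -0.22).
Solve a·Δx + b·Δy = Δh: det = 55·35 − (-15)·(-50) = 1175.
∂h/∂x = [(+0.50)·35 − (-0.22)·(-50)] / 1175 = +0.005532
∂h/∂y = [55·(-0.22) − (-15)·(+0.50)] / 1175 = -0.003915
Flow direction (−∇h) has components (-0.005532 E, +0.003915 N).
Azimuth = atan2(E, N) = atan2(-0.005532, +0.003915) = 305.3° ≈ 305°.

305°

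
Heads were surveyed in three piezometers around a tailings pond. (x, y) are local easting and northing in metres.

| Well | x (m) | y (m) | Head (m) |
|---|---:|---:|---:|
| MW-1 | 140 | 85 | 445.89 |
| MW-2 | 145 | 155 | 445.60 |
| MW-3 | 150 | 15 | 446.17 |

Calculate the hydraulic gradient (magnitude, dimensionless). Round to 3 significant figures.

0.00415

With h = a·x + b·y + c and MW-1 as origin, the differences give:
  5·a + 70·b = -0.29
  10·a + (-70)·b = +0.28
Eliminate b (×(-70) and ×70, subtract): -1050·a = 0.700 → a = ∂h/∂x = -0.0006667
Back-substitute: b = ∂h/∂y = -0.004095.
|∇h| = √(-0.0006667² + -0.004095²) = 0.004149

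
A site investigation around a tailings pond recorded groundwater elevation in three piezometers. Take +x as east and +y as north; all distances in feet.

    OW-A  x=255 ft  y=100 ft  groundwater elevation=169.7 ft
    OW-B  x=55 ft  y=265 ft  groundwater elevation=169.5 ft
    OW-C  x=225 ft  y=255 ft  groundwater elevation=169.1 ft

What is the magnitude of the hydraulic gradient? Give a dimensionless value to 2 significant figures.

Differences from OW-A: to OW-B (Δx, Δy, Δh) = (-200, 165, -0.2); to OW-C = (-30, 155, -0.6).
Determinant of the coordinate differences = (-200)·155 − (-30)·165 = -26050.
∂h/∂x = [(-0.2)·155 − (-0.6)·165] / -26050 = -0.002610
∂h/∂y = [(-200)·(-0.6) − (-30)·(-0.2)] / -26050 = -0.004376
|∇h| = √(-0.002610² + -0.004376²) = 0.005095

0.0051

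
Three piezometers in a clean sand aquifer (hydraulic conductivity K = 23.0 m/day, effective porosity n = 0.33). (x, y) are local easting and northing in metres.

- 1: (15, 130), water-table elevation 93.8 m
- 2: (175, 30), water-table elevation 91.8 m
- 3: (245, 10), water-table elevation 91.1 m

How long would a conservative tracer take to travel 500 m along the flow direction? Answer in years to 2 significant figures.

Differences from 1: to 2 (Δx, Δy, Δh) = (160, -100, -2.0); to 3 = (230, -120, -2.7).
Determinant of the coordinate differences = 160·(-120) − 230·(-100) = 3800.
∂h/∂x = [(-2.0)·(-120) − (-2.7)·(-100)] / 3800 = -0.007895
∂h/∂y = [160·(-2.7) − 230·(-2.0)] / 3800 = +0.007368
|∇h| = √(-0.007895² + 0.007368²) = 0.0108
Seepage velocity v = K·i/n = 23.0 × 0.0108 / 0.33 = 0.7527 m/day.
t = 500 / 0.7527 = 664.3 days = 1.82 years.

1.8 years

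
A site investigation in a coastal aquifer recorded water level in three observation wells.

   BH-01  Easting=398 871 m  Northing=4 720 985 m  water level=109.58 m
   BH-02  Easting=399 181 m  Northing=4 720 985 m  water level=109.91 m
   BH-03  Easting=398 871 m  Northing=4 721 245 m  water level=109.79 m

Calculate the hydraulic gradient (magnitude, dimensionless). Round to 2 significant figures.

0.0013

∂h/∂x = (109.91 − 109.58) / (399181 − 398871) = +0.001065
∂h/∂y = (109.79 − 109.58) / (4721245 − 4720985) = +0.0008077
|∇h| = √(0.001065² + 0.0008077²) = 0.001337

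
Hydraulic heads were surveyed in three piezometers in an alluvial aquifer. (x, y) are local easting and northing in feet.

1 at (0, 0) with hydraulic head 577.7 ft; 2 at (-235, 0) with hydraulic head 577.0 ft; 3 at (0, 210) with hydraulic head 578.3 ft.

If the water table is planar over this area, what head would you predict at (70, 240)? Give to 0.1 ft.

∂h/∂x = (577.0 − 577.7) / (-235 − 0) = +0.002979
∂h/∂y = (578.3 − 577.7) / (210 − 0) = +0.002857
h(70, 240) = 577.7 + (+0.002979)·(70) + (+0.002857)·(240) = 577.7 +0.209 +0.686 = 578.594 ft.

578.6 ft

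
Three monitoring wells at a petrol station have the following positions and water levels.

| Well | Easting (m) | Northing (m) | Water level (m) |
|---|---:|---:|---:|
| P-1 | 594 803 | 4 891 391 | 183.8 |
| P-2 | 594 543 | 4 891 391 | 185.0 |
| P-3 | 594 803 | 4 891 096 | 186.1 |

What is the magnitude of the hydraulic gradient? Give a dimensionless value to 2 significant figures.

∂h/∂x = (185.0 − 183.8) / (594543 − 594803) = -0.004615
∂h/∂y = (186.1 − 183.8) / (4891096 − 4891391) = -0.007797
|∇h| = √(-0.004615² + -0.007797²) = 0.00906

0.0091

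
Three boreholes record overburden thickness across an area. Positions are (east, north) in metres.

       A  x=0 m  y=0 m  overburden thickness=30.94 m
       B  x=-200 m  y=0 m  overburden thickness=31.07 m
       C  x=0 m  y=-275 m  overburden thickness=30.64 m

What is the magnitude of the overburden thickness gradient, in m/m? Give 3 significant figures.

0.00127 m/m

∂d/∂x = (31.07 − 30.94) / (-200 − 0) = -0.0006500
∂d/∂y = (30.64 − 30.94) / (-275 − 0) = +0.001091
|∇f| = √(-0.0006500² + 0.001091²) = 0.00127 m/m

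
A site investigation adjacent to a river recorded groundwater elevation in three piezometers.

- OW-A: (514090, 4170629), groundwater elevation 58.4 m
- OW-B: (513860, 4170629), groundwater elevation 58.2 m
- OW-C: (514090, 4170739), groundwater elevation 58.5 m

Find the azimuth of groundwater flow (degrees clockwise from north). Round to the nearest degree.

224°

∂h/∂x = (58.2 − 58.4) / (513860 − 514090) = +0.0008696
∂h/∂y = (58.5 − 58.4) / (4170739 − 4170629) = +0.0009091
Flow direction (−∇h) has components (-0.0008696 E, -0.0009091 N).
Azimuth = atan2(E, N) = atan2(-0.0008696, -0.0009091) = 223.7° ≈ 224°.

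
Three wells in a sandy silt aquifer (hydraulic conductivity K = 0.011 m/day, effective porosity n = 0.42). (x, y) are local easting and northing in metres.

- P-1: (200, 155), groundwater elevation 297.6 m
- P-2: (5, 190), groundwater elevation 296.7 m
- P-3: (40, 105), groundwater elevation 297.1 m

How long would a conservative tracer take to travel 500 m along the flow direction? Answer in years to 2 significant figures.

10000 years

With h = a·x + b·y + c and P-1 as origin, the differences give:
  (-195)·a + 35·b = -0.9
  (-160)·a + (-50)·b = -0.5
Eliminate b (×(-50) and ×35, subtract): 15350·a = 62.50 → a = ∂h/∂x = +0.004072
Back-substitute: b = ∂h/∂y = -0.003029.
|∇h| = √(0.004072² + -0.003029²) = 0.005075
Seepage velocity v = K·i/n = 0.011 × 0.005075 / 0.42 = 0.0001329 m/day.
t = 500 / 0.0001329 = 3.762e+06 days = 1.03e+04 years.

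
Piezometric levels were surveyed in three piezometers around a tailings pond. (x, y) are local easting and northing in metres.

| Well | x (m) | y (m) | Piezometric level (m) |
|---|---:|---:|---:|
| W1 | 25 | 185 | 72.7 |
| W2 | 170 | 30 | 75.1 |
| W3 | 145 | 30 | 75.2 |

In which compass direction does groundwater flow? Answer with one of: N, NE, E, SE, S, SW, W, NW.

N

Taking W1 as reference: W2−W1 = (145, -155, +2.4); W3−W1 = (120, -155, +2.5).
Determinant of the coordinate differences = 145·(-155) − 120·(-155) = -3875.
∂h/∂x = [(+2.4)·(-155) − (+2.5)·(-155)] / -3875 = -0.004000
∂h/∂y = [145·(+2.5) − 120·(+2.4)] / -3875 = -0.01923
Flow = −∇h = (+0.004000 east, +0.01923 north), which points north.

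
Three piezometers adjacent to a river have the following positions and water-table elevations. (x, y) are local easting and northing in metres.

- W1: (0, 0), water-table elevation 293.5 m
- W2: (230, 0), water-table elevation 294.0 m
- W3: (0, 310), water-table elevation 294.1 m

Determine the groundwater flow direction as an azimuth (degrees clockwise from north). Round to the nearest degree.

228°

∂h/∂x = (294.0 − 293.5) / (230 − 0) = +0.002174
∂h/∂y = (294.1 − 293.5) / (310 − 0) = +0.001935
Flow direction (−∇h) has components (-0.002174 E, -0.001935 N).
Azimuth = atan2(E, N) = atan2(-0.002174, -0.001935) = 228.3° ≈ 228°.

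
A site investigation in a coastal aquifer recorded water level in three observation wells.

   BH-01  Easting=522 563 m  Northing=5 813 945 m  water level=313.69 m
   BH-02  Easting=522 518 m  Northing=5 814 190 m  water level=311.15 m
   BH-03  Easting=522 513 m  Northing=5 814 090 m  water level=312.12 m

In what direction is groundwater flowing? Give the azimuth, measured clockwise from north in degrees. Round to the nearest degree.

With h = a·x + b·y + c and BH-01 as origin, the differences give:
  (-45)·a + 245·b = -2.54
  (-50)·a + 145·b = -1.57
Eliminate b (×145 and ×245, subtract): 5725·a = 16.350 → a = ∂h/∂x = +0.002856
Back-substitute: b = ∂h/∂y = -0.009843.
Flow direction (−∇h) has components (-0.002856 E, +0.009843 N).
Azimuth = atan2(E, N) = atan2(-0.002856, +0.009843) = 343.8° ≈ 344°.

344°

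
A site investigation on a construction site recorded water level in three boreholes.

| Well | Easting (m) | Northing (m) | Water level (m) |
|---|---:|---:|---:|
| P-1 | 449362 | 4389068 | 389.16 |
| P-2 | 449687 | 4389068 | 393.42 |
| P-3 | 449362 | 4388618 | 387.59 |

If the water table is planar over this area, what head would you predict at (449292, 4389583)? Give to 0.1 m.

∂h/∂x = (393.42 − 389.16) / (449687 − 449362) = +0.01311
∂h/∂y = (387.59 − 389.16) / (4388618 − 4389068) = +0.003489
h(449292, 4389583) = 389.16 + (+0.01311)·(-70) + (+0.003489)·(515) = 389.16 -0.918 +1.797 = 390.039 m.

390.0 m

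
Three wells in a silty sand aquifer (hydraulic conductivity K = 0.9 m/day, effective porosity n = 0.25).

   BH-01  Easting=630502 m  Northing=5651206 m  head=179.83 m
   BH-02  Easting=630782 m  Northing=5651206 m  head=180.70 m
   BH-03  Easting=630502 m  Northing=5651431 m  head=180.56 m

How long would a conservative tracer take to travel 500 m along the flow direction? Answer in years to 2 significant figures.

∂h/∂x = (180.70 − 179.83) / (630782 − 630502) = +0.003107
∂h/∂y = (180.56 − 179.83) / (5651431 − 5651206) = +0.003244
|∇h| = √(0.003107² + 0.003244²) = 0.004492
Seepage velocity v = K·i/n = 0.9 × 0.004492 / 0.25 = 0.01617 m/day.
t = 500 / 0.01617 = 3.092e+04 days = 84.7 years.

85 years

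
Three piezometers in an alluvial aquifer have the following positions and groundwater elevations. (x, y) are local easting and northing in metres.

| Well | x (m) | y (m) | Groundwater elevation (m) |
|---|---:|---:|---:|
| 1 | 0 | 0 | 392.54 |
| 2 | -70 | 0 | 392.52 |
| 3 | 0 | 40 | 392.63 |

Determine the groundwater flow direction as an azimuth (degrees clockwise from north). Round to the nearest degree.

∂h/∂x = (392.52 − 392.54) / (-70 − 0) = +0.0002857
∂h/∂y = (392.63 − 392.54) / (40 − 0) = +0.002250
Flow direction (−∇h) has components (-0.0002857 E, -0.002250 N).
Azimuth = atan2(E, N) = atan2(-0.0002857, -0.002250) = 187.2° ≈ 187°.

187°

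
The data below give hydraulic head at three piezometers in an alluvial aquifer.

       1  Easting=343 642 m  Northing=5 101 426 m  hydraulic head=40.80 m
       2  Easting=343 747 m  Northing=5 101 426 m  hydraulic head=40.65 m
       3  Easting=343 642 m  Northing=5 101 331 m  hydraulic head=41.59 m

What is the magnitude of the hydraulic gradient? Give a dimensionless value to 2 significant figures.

∂h/∂x = (40.65 − 40.80) / (343747 − 343642) = -0.001429
∂h/∂y = (41.59 − 40.80) / (5101331 − 5101426) = -0.008316
|∇h| = √(-0.001429² + -0.008316²) = 0.008438

0.0084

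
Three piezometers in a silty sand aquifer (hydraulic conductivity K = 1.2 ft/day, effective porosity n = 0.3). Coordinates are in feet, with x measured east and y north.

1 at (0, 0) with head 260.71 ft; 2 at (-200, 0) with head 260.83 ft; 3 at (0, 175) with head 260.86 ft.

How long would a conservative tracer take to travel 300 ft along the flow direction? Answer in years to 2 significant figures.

200 years

∂h/∂x = (260.83 − 260.71) / (-200 − 0) = -0.0006000
∂h/∂y = (260.86 − 260.71) / (175 − 0) = +0.0008571
|∇h| = √(-0.0006000² + 0.0008571²) = 0.001046
Seepage velocity v = K·i/n = 1.2 × 0.001046 / 0.3 = 0.004184 ft/day.
t = 300 / 0.004184 = 7.17e+04 days = 196 years.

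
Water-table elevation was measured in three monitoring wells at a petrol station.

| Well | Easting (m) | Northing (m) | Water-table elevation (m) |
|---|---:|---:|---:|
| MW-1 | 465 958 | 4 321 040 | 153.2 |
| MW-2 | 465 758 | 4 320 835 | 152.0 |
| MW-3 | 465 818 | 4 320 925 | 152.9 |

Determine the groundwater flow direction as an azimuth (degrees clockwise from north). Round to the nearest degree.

145°

With h = a·x + b·y + c and MW-1 as origin, the differences give:
  (-200)·a + (-205)·b = -1.2
  (-140)·a + (-115)·b = -0.3
Eliminate b (×(-115) and ×(-205), subtract): -5700·a = 76.50 → a = ∂h/∂x = -0.01342
Back-substitute: b = ∂h/∂y = +0.01895.
Flow direction (−∇h) has components (+0.01342 E, -0.01895 N).
Azimuth = atan2(E, N) = atan2(+0.01342, -0.01895) = 144.7° ≈ 145°.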